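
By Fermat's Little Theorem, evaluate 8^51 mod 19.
By Fermat: 8^{18} ≡ 1 (mod 19). 51 = 2×18 + 15. So 8^{51} ≡ 8^{15} ≡ 18 (mod 19)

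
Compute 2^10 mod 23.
By repeated squaring (mod 23): 2^{1}≡2, 2^{2}≡4, 2^{4}≡16, 2^{8}≡3. Then 2^{10} = 2^{8+2} ≡ 3 × 4 ≡ 12 (mod 23)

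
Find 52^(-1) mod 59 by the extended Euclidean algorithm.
Extended GCD: 52(-17) + 59(15) = 1. So 52^(-1) ≡ -17 ≡ 42 mod 59. Verify: 52 × 42 = 2184 ≡ 1 mod 59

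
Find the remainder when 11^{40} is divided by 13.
By Fermat: 11^{12} ≡ 1 (mod 13). 40 = 3×12 + 4. So 11^{40} ≡ 11^{4} ≡ 3 (mod 13)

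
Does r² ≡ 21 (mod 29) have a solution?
By Euler's criterion: 21^{14} ≡ 28 (mod 29). Since this equals -1 (≡ 28), 21 is not a QR.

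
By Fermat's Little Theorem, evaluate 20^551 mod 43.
By Fermat: 20^{42} ≡ 1 mod 43. 551 ≡ 5 mod 42. So 20^{551} ≡ 20^{5} ≡ 26 mod 43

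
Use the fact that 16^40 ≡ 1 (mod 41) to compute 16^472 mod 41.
By Fermat: 16^{40} ≡ 1 (mod 41). 472 ≡ 32 (mod 40). So 16^{472} ≡ 16^{32} ≡ 10 (mod 41)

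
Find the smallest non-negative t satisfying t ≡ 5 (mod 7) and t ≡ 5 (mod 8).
M = 7 × 8 = 56. M₁ = 8, y₁ ≡ 1 (mod 7). M₂ = 7, y₂ ≡ 7 (mod 8). t = 5×8×1 + 5×7×7 ≡ 5 (mod 56)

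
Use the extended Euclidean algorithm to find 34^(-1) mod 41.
Extended GCD: 34(-6) + 41(5) = 1. So 34^(-1) ≡ -6 ≡ 35 mod 41. Verify: 34 × 35 = 1190 ≡ 1 mod 41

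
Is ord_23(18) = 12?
Powers of 18 mod 23: 18^1≡18, 18^2≡2, 18^3≡13, 18^4≡4, 18^5≡3, 18^6≡8, 18^7≡6, 18^8≡16, 18^9≡12, 18^10≡9, 18^11≡1. Already 18^11≡1, so the order is 11 < 12. No, the actual order is 11.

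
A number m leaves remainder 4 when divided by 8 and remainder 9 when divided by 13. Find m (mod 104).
M = 8 × 13 = 104. M₁ = 13, y₁ ≡ 5 (mod 8). M₂ = 8, y₂ ≡ 5 (mod 13). m = 4×13×5 + 9×8×5 ≡ 100 (mod 104)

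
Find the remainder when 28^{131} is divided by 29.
By Fermat: 28^{28} ≡ 1 mod 29. 131 = 4×28 + 19. So 28^{131} ≡ 28^{19} ≡ 28 mod 29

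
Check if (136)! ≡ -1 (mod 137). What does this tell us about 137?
(136)! mod 137 = 136. Since this equals -1 (mod 137), Wilson confirms 137 is prime.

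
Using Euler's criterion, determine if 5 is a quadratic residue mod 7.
By Euler's criterion: 5^{3} ≡ 6 mod 7. Since this equals -1 (≡ 6), 5 is not a QR.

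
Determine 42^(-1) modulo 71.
Since 71 is prime, by Fermat 42^(-1) ≡ 42^{69} ≡ 22 (mod 71). Verify: 42 × 22 = 924 ≡ 1 (mod 71)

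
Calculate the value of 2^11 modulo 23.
By repeated squaring mod 23: 2^{1}≡2, 2^{2}≡4, 2^{4}≡16, 2^{8}≡3. Then 2^{11} = 2^{8+2+1} ≡ 3 × 4 × 2 ≡ 1 mod 23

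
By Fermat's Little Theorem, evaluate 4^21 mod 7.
By Fermat: 4^{6} ≡ 1 mod 7. 21 = 3×6 + 3. So 4^{21} ≡ 4^{3} ≡ 1 mod 7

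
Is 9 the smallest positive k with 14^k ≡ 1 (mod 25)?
Powers of 14 mod 25: 14^1≡14, 14^2≡21, 14^3≡19, 14^4≡16, 14^5≡24, 14^6≡11, 14^7≡4, 14^8≡6, 14^9≡9, 14^10≡1. 14^9≡9≢1, so ord ≠ 9. No, the actual order is 10.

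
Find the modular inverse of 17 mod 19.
Since 19 is prime, by Fermat 17^(-1) ≡ 17^{17} ≡ 9 mod 19. Verify: 17 × 9 = 153 ≡ 1 mod 19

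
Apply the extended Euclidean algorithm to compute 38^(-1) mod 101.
Extended GCD: 38(8) + 101(-3) = 1. So 38^(-1) ≡ 8 (mod 101). Verify: 38 × 8 = 304 ≡ 1 (mod 101)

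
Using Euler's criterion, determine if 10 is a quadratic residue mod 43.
By Euler's criterion: 10^{21} ≡ 1 (mod 43). Since this equals 1, 10 is a QR.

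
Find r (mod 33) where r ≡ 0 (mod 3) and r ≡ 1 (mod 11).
M = 3 × 11 = 33. M₁ = 11, y₁ ≡ 2 (mod 3). M₂ = 3, y₂ ≡ 4 (mod 11). r = 0×11×2 + 1×3×4 ≡ 12 (mod 33)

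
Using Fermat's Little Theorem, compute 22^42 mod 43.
By Fermat's Little Theorem, 22^{42} ≡ 1 (mod 43) since 43 is prime and gcd(22, 43) = 1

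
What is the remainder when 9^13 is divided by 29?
By repeated squaring (mod 29): 9^{1}≡9, 9^{2}≡23, 9^{4}≡7, 9^{8}≡20. Then 9^{13} = 9^{8+4+1} ≡ 20 × 7 × 9 ≡ 13 (mod 29)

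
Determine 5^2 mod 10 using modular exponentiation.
5^{2} = 25 ≡ 5 (mod 10)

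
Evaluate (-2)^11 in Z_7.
Using Fermat: (-2)^{6} ≡ 1 mod 7. 11 ≡ 5 mod 6. So (-2)^{11} ≡ (-2)^{5} ≡ 3 mod 7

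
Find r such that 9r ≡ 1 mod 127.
Since 127 is prime, by Fermat 9^(-1) ≡ 9^{125} ≡ 113 mod 127. Verify: 9 × 113 = 1017 ≡ 1 mod 127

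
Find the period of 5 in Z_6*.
Powers of 5 mod 6: 5^1≡5, 5^2≡1. Order = 2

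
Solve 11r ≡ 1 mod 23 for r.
Since 23 is prime, by Fermat 11^(-1) ≡ 11^{21} ≡ 21 mod 23. Verify: 11 × 21 = 231 ≡ 1 mod 23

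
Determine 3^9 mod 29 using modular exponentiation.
By repeated squaring mod 29: 3^{1}≡3, 3^{2}≡9, 3^{4}≡23, 3^{8}≡7. Then 3^{9} = 3^{8+1} ≡ 7 × 3 ≡ 21 mod 29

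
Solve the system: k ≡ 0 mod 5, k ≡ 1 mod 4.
M = 5 × 4 = 20. M₁ = 4, y₁ ≡ 4 mod 5. M₂ = 5, y₂ ≡ 1 mod 4. k = 0×4×4 + 1×5×1 ≡ 5 mod 20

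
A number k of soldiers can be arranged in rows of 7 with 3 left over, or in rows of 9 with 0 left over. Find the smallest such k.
M = 7 × 9 = 63. M₁ = 9, y₁ ≡ 4 mod 7. M₂ = 7, y₂ ≡ 4 mod 9. k = 3×9×4 + 0×7×4 ≡ 45 mod 63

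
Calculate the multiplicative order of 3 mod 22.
Powers of 3 mod 22: 3^1≡3, 3^2≡9, 3^3≡5, 3^4≡15, 3^5≡1. ord_22(3) = 5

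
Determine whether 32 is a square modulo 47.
By Euler's criterion: 32^{23} ≡ 1 (mod 47). Since this equals 1, 32 is a QR.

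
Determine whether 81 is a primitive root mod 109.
81^{27} ≡ 1 (mod 109) and 27 < 108, so ord_109(81) = 27 ≠ 108 and 81 is not a primitive root.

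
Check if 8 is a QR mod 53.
By Euler's criterion: 8^{26} ≡ 52 mod 53. Since this equals -1 (≡ 52), 8 is not a QR.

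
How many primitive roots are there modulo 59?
There are φ(59-1) = φ(58) = 28 primitive roots modulo 59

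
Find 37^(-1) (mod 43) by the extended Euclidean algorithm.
Extended GCD: 37(7) + 43(-6) = 1. So 37^(-1) ≡ 7 (mod 43). Verify: 37 × 7 = 259 ≡ 1 (mod 43)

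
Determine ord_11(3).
Powers of 3 mod 11: 3^1≡3, 3^2≡9, 3^3≡5, 3^4≡4, 3^5≡1. Order = 5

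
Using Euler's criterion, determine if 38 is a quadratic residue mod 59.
By Euler's criterion: 38^{29} ≡ 58 (mod 59). Since this equals -1 (≡ 58), 38 is not a QR.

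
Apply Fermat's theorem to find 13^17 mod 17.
By Fermat: 13^{16} ≡ 1 mod 17. So 13^{17} = 13^{16} · 13^{1} ≡ 13^{1} ≡ 13 mod 17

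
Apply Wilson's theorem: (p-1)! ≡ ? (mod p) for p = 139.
By Wilson's theorem, (138)! ≡ -1 ≡ 138 (mod 139)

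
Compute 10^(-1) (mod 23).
Since 23 is prime, by Fermat 10^(-1) ≡ 10^{21} ≡ 7 (mod 23). Verify: 10 × 7 = 70 ≡ 1 (mod 23)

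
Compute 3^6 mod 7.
Using Fermat: 3^{6} ≡ 1 mod 7. 6 ≡ 0 mod 6. So 3^{6} ≡ 3^{0} ≡ 1 mod 7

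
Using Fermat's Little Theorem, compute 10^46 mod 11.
By Fermat: 10^{10} ≡ 1 (mod 11). 46 = 4×10 + 6. So 10^{46} ≡ 10^{6} ≡ 1 (mod 11)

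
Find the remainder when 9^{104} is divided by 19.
By Fermat: 9^{18} ≡ 1 (mod 19). 104 = 5×18 + 14. So 9^{104} ≡ 9^{14} ≡ 16 (mod 19)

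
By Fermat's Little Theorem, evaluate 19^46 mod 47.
By Fermat's Little Theorem, 19^{46} ≡ 1 (mod 47) since 47 is prime and gcd(19, 47) = 1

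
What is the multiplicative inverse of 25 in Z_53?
Since 53 is prime, by Fermat 25^(-1) ≡ 25^{51} ≡ 17 (mod 53). Verify: 25 × 17 = 425 ≡ 1 (mod 53)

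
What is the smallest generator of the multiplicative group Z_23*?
g = 5. For each prime q|22: 5^{11}≡22, 5^{2}≡2, none ≡ 1, so ord_23(5) = 22 and 5 is a primitive root.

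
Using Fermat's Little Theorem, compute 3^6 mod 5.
By Fermat: 3^{4} ≡ 1 (mod 5). So 3^{6} = 3^{4} · 3^{2} ≡ 3^{2} ≡ 4 (mod 5)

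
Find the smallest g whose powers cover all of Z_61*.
g = 2. For each prime q|60: 2^{30}≡60, 2^{20}≡47, 2^{12}≡9, none ≡ 1, so ord_61(2) = 60 and 2 is a primitive root.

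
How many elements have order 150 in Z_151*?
Number of primitive roots mod 151 = φ(p-1) = φ(150) = 40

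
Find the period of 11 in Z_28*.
Powers of 11 mod 28: 11^1≡11, 11^2≡9, 11^3≡15, 11^4≡25, 11^5≡23, 11^6≡1. ord_28(11) = 6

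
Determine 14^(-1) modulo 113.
Since 113 is prime, by Fermat 14^(-1) ≡ 14^{111} ≡ 105 (mod 113). Verify: 14 × 105 = 1470 ≡ 1 (mod 113)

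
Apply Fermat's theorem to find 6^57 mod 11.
By Fermat: 6^{10} ≡ 1 mod 11. 57 = 5×10 + 7. So 6^{57} ≡ 6^{7} ≡ 8 mod 11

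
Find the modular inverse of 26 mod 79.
Since 79 is prime, by Fermat 26^(-1) ≡ 26^{77} ≡ 76 mod 79. Verify: 26 × 76 = 1976 ≡ 1 mod 79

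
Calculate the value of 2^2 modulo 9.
2^{2} = 4 ≡ 4 mod 9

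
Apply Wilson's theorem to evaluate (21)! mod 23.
(22)! = (21)! × (22) ≡ -1 (mod 23). So (21)! ≡ -1 × (22)^(-1) ≡ (-1)×(-1) = 1 (mod 23)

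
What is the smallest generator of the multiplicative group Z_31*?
g = 3. Powers: [3, 9, 27, 19, 26, 16, 17, 20, 29, ...] generates all 30 non-zero residues.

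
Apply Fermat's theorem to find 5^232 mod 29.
By Fermat: 5^{28} ≡ 1 mod 29. 232 ≡ 8 mod 28. So 5^{232} ≡ 5^{8} ≡ 24 mod 29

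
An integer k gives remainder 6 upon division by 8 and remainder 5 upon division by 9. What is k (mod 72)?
M = 8 × 9 = 72. M₁ = 9, y₁ ≡ 1 (mod 8). M₂ = 8, y₂ ≡ 8 (mod 9). k = 6×9×1 + 5×8×8 ≡ 14 (mod 72)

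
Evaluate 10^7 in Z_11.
By repeated squaring mod 11: 10^{1}≡10, 10^{2}≡1, 10^{4}≡1. Then 10^{7} = 10^{4+2+1} ≡ 1 × 1 × 10 ≡ 10 mod 11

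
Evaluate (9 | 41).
(9/41) = 9^{20} mod 41 = 1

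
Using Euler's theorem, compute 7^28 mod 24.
By Euler: 7^{8} ≡ 1 mod 24 since gcd(7, 24) = 1. 28 = 3×8 + 4. So 7^{28} ≡ 7^{4} ≡ 1 mod 24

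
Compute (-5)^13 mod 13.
Using Fermat: (-5)^{12} ≡ 1 (mod 13). 13 ≡ 1 (mod 12). So (-5)^{13} ≡ (-5)^{1} ≡ 8 (mod 13)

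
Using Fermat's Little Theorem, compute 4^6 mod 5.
By Fermat: 4^{4} ≡ 1 mod 5. So 4^{6} = 4^{4} · 4^{2} ≡ 4^{2} ≡ 1 mod 5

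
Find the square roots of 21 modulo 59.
The square roots of 21 mod 59 are 27 and 32. Verify: 27² = 729 ≡ 21 mod 59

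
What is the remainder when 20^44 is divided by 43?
Using Fermat: 20^{42} ≡ 1 mod 43. 44 ≡ 2 mod 42. So 20^{44} ≡ 20^{2} ≡ 13 mod 43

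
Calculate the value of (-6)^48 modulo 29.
Using Fermat: (-6)^{28} ≡ 1 mod 29. 48 ≡ 20 mod 28. So (-6)^{48} ≡ (-6)^{20} ≡ 24 mod 29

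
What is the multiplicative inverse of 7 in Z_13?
Since 13 is prime, by Fermat 7^(-1) ≡ 7^{11} ≡ 2 (mod 13). Verify: 7 × 2 = 14 ≡ 1 (mod 13)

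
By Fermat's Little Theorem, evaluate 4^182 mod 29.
By Fermat: 4^{28} ≡ 1 (mod 29). 182 ≡ 14 (mod 28). So 4^{182} ≡ 4^{14} ≡ 1 (mod 29)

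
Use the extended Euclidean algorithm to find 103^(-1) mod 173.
Extended GCD: 103(42) + 173(-25) = 1. So 103^(-1) ≡ 42 (mod 173). Verify: 103 × 42 = 4326 ≡ 1 (mod 173)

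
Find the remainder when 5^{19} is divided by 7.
By Fermat: 5^{6} ≡ 1 mod 7. 19 = 3×6 + 1. So 5^{19} ≡ 5^{1} ≡ 5 mod 7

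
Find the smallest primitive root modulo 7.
g = 3. Powers: [3, 2, 6, 4, 5, 1] generates all 6 non-zero residues.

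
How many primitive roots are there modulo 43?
A prime p has φ(p-1) primitive roots; here φ(42) = 12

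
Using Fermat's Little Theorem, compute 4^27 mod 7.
By Fermat: 4^{6} ≡ 1 (mod 7). 27 = 4×6 + 3. So 4^{27} ≡ 4^{3} ≡ 1 (mod 7)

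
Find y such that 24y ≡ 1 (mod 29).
Since 29 is prime, by Fermat 24^(-1) ≡ 24^{27} ≡ 23 (mod 29). Verify: 24 × 23 = 552 ≡ 1 (mod 29)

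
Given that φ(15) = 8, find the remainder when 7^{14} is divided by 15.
By Euler: 7^{8} ≡ 1 (mod 15) since gcd(7, 15) = 1. 14 = 1×8 + 6. So 7^{14} ≡ 7^{6} ≡ 4 (mod 15)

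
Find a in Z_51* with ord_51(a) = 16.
5 has order 16 mod 51 since 5^{16} ≡ 1 mod 51 and no smaller power works.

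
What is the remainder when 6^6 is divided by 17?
By repeated squaring mod 17: 6^{1}≡6, 6^{2}≡2, 6^{4}≡4. Then 6^{6} = 6^{4+2} ≡ 4 × 2 ≡ 8 mod 17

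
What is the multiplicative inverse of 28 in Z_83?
Since 83 is prime, by Fermat 28^(-1) ≡ 28^{81} ≡ 3 (mod 83). Verify: 28 × 3 = 84 ≡ 1 (mod 83)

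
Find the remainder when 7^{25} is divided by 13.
By Fermat: 7^{12} ≡ 1 (mod 13). 25 = 2×12 + 1. So 7^{25} ≡ 7^{1} ≡ 7 (mod 13)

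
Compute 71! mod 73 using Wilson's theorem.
(72)! = (71)! × (72) ≡ -1 mod 73. So (71)! ≡ -1 × (72)^(-1) ≡ (-1)×(-1) = 1 mod 73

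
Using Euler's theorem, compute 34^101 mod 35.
By Euler: 34^{24} ≡ 1 mod 35 since gcd(34, 35) = 1. 101 = 4×24 + 5. So 34^{101} ≡ 34^{5} ≡ 34 mod 35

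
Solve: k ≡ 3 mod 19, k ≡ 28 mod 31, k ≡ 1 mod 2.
M = 19 × 31 × 2 = 1178. M₁ = 62, y₁ ≡ 4 mod 19. M₂ = 38, y₂ ≡ 9 mod 31. M₃ = 589, y₃ ≡ 1 mod 2. k = 3×62×4 + 28×38×9 + 1×589×1 ≡ 307 mod 1178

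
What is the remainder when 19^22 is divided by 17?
Using Fermat: 19^{16} ≡ 1 mod 17. 22 ≡ 6 mod 16. So 19^{22} ≡ 19^{6} ≡ 13 mod 17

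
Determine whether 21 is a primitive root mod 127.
21^{63} ≡ 1 mod 127 and 63 < 126, so ord_127(21) = 63 ≠ 126 and 21 is not a primitive root.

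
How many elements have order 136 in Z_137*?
Number of primitive roots mod 137 = φ(p-1) = φ(136) = 64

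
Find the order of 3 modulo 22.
Powers of 3 mod 22: 3^1≡3, 3^2≡9, 3^3≡5, 3^4≡15, 3^5≡1. ord_22(3) = 5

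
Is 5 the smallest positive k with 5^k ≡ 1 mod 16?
Powers of 5 mod 16: 5^1≡5, 5^2≡9, 5^3≡13, 5^4≡1. Already 5^4≡1, so the order is 4 < 5. No, the actual order is 4.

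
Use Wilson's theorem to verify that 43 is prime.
(42)! mod 43 = 42. Since this equals -1 (mod 43), Wilson confirms 43 is prime.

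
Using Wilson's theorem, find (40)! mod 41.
By Wilson's theorem, (40)! ≡ -1 ≡ 40 mod 41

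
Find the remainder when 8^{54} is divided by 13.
By Fermat: 8^{12} ≡ 1 mod 13. 54 = 4×12 + 6. So 8^{54} ≡ 8^{6} ≡ 12 mod 13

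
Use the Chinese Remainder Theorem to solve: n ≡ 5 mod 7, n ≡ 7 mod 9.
M = 7 × 9 = 63. M₁ = 9, y₁ ≡ 4 mod 7. M₂ = 7, y₂ ≡ 4 mod 9. n = 5×9×4 + 7×7×4 ≡ 61 mod 63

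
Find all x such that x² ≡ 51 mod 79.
The square roots of 51 mod 79 are 50 and 29. Verify: 50² = 2500 ≡ 51 mod 79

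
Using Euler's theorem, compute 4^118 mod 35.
By Euler: 4^{24} ≡ 1 mod 35 since gcd(4, 35) = 1. 118 = 4×24 + 22. So 4^{118} ≡ 4^{22} ≡ 11 mod 35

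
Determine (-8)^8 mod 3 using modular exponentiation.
Using Fermat: (-8)^{2} ≡ 1 (mod 3). 8 ≡ 0 (mod 2). So (-8)^{8} ≡ (-8)^{0} ≡ 1 (mod 3)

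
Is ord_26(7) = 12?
Powers of 7 mod 26: 7^1≡7, 7^2≡23, 7^3≡5, 7^4≡9, 7^5≡11, 7^6≡25, 7^7≡19, 7^8≡3, 7^9≡21, 7^10≡17, 7^11≡15, 7^12≡1. First k with 7^k≡1 is k=12. Yes, ord_26(7) = 12.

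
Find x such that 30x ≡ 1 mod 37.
Since 37 is prime, by Fermat 30^(-1) ≡ 30^{35} ≡ 21 mod 37. Verify: 30 × 21 = 630 ≡ 1 mod 37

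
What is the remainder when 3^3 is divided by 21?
3^{3} = 27 ≡ 6 mod 21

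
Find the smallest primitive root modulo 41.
g = 6. Powers: [6, 36, 11, 25, 27, 39, ...] generates all 40 non-zero residues.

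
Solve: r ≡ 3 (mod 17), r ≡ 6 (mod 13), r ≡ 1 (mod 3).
M = 17 × 13 × 3 = 663. M₁ = 39, y₁ ≡ 7 (mod 17). M₂ = 51, y₂ ≡ 12 (mod 13). M₃ = 221, y₃ ≡ 2 (mod 3). r = 3×39×7 + 6×51×12 + 1×221×2 ≡ 292 (mod 663)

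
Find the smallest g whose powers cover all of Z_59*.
g = 2. For each prime q|58: 2^{29}≡58, 2^{2}≡4, none ≡ 1, so ord_59(2) = 58 and 2 is a primitive root.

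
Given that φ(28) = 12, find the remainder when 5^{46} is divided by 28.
By Euler: 5^{12} ≡ 1 (mod 28) since gcd(5, 28) = 1. 46 = 3×12 + 10. So 5^{46} ≡ 5^{10} ≡ 9 (mod 28)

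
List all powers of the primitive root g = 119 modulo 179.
119^1, 119^2, ..., 119^{178} mod 179: [119, 20, 53, 42, 165, 124, 78, 153, 128, 17, 54, 161, 6, 177, 120, 139, 73, 95, 28, 110, 23, 52, 102, 145, 71, 36, 167, 4, 118, 80, 33, 168, 123, 138, 133, 75, 154, 68, 37, 107, 24, 171, 122, 19, 113, 22, 112, 82, 92, 29, 50, 43, 105, 144, 131, 16, 114, 141, 132, 135, 134, 15, 174, 121, 79, 93, 148, 70, 96, 147, 130, 76, 94, 88, 90, 149, 10, 116, 21, 172, 62, 39, 166, 64, 98, 27, 170, 3, 178, 60, 159, 126, 137, 14, 55, 101, 26, 51, 162, 125, 18, 173, 2, 59, 40, 106, 84, 151, 69, 156, 127, 77, 34, 108, 143, 12, 175, 61, 99, 146, 11, 56, 41, 46, 104, 25, 111, 142, 72, 155, 8, 57, 160, 66, 157, 67, 97, 87, 150, 129, 136, 74, 35, 48, 163, 65, 38, 47, 44, 45, 164, 5, 58, 100, 86, 31, 109, 83, 32, 49, 103, 85, 91, 89, 30, 169, 63, 158, 7, 117, 140, 13, 115, 81, 152, 9, 176, 1]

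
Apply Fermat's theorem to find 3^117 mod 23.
By Fermat: 3^{22} ≡ 1 mod 23. 117 = 5×22 + 7. So 3^{117} ≡ 3^{7} ≡ 2 mod 23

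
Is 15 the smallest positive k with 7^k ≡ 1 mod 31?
Powers of 7 mod 31: 7^1≡7, 7^2≡18, 7^3≡2, 7^4≡14, 7^5≡5, 7^6≡4, 7^7≡28, 7^8≡10, 7^9≡8, 7^10≡25, 7^11≡20, 7^12≡16, 7^13≡19, 7^14≡9, 7^15≡1. First k with 7^k≡1 is k=15. Yes, ord_31(7) = 15.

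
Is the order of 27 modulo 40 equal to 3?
Powers of 27 mod 40: 27^1≡27, 27^2≡9, 27^3≡3, 27^4≡1. 27^3≡3≢1, so ord ≠ 3. No, the actual order is 4.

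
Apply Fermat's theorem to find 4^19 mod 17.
By Fermat: 4^{16} ≡ 1 mod 17. So 4^{19} = 4^{16} · 4^{3} ≡ 4^{3} ≡ 13 mod 17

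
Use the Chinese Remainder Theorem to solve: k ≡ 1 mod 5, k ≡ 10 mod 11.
M = 5 × 11 = 55. M₁ = 11, y₁ ≡ 1 mod 5. M₂ = 5, y₂ ≡ 9 mod 11. k = 1×11×1 + 10×5×9 ≡ 21 mod 55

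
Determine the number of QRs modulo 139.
Exactly half the non-zero residues mod a prime are QRs: (139-1)/2 = 69.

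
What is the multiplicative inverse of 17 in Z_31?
Since 31 is prime, by Fermat 17^(-1) ≡ 17^{29} ≡ 11 (mod 31). Verify: 17 × 11 = 187 ≡ 1 (mod 31)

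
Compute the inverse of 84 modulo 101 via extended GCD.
Extended GCD: 84(-6) + 101(5) = 1. So 84^(-1) ≡ -6 ≡ 95 (mod 101). Verify: 84 × 95 = 7980 ≡ 1 (mod 101)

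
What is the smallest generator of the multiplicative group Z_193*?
g = 5. Powers: [5, 25, 125, 46, 37, 185, 153, ...] generates all 192 non-zero residues.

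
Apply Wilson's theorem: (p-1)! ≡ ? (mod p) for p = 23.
By Wilson's theorem, (22)! ≡ -1 ≡ 22 (mod 23)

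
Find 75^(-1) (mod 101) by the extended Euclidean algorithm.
Extended GCD: 75(-35) + 101(26) = 1. So 75^(-1) ≡ -35 ≡ 66 (mod 101). Verify: 75 × 66 = 4950 ≡ 1 (mod 101)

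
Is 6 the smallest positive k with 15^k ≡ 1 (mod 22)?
Powers of 15 mod 22: 15^1≡15, 15^2≡5, 15^3≡9, 15^4≡3, 15^5≡1. Already 15^5≡1, so the order is 5 < 6. No, the actual order is 5.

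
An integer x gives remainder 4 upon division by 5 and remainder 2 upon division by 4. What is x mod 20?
M = 5 × 4 = 20. M₁ = 4, y₁ ≡ 4 mod 5. M₂ = 5, y₂ ≡ 1 mod 4. x = 4×4×4 + 2×5×1 ≡ 14 mod 20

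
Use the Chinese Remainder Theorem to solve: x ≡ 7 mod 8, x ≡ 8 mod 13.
M = 8 × 13 = 104. M₁ = 13, y₁ ≡ 5 mod 8. M₂ = 8, y₂ ≡ 5 mod 13. x = 7×13×5 + 8×8×5 ≡ 47 mod 104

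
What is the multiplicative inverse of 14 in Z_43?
Since 43 is prime, by Fermat 14^(-1) ≡ 14^{41} ≡ 40 mod 43. Verify: 14 × 40 = 560 ≡ 1 mod 43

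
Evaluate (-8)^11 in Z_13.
By repeated squaring (mod 13): (-8)^{1}≡5, (-8)^{2}≡12, (-8)^{4}≡1, (-8)^{8}≡1. Then (-8)^{11} = (-8)^{8+2+1} ≡ 1 × 12 × 5 ≡ 8 (mod 13)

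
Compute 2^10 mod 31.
By repeated squaring (mod 31): 2^{1}≡2, 2^{2}≡4, 2^{4}≡16, 2^{8}≡8. Then 2^{10} = 2^{8+2} ≡ 8 × 4 ≡ 1 (mod 31)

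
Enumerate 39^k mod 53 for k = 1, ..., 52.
39^1, 39^2, ..., 39^{52} mod 53: [39, 37, 12, 44, 20, 38, 51, 28, 32, 29, 18, 13, 30, 4, 50, 42, 48, 17, 27, 46, 45, 6, 22, 10, 19, 52, 14, 16, 41, 9, 33, 15, 2, 25, 21, 24, 35, 40, 23, 49, 3, 11, 5, 36, 26, 7, 8, 47, 31, 43, 34, 1]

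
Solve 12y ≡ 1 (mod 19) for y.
Since 19 is prime, by Fermat 12^(-1) ≡ 12^{17} ≡ 8 (mod 19). Verify: 12 × 8 = 96 ≡ 1 (mod 19)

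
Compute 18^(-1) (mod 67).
Since 67 is prime, by Fermat 18^(-1) ≡ 18^{65} ≡ 41 (mod 67). Verify: 18 × 41 = 738 ≡ 1 (mod 67)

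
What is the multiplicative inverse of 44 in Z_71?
Since 71 is prime, by Fermat 44^(-1) ≡ 44^{69} ≡ 21 mod 71. Verify: 44 × 21 = 924 ≡ 1 mod 71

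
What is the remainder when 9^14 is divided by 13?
Using Fermat: 9^{12} ≡ 1 mod 13. 14 ≡ 2 mod 12. So 9^{14} ≡ 9^{2} ≡ 3 mod 13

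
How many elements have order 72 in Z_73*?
Number of primitive roots mod 73 = φ(p-1) = φ(72) = 24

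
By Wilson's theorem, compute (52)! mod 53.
By Wilson's theorem, (52)! ≡ -1 ≡ 52 mod 53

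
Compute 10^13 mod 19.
By repeated squaring (mod 19): 10^{1}≡10, 10^{2}≡5, 10^{4}≡6, 10^{8}≡17. Then 10^{13} = 10^{8+4+1} ≡ 17 × 6 × 10 ≡ 13 (mod 19)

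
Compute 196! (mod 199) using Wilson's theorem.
(198)! = (196)! × (197) × (198) ≡ -1 (mod 199). So (196)! ≡ -1 × [(198)(197)]^(-1) ≡ 99 (mod 199)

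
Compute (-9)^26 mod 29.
By repeated squaring mod 29: (-9)^{1}≡20, (-9)^{2}≡23, (-9)^{4}≡7, (-9)^{8}≡20, (-9)^{16}≡23. Then (-9)^{26} = (-9)^{16+8+2} ≡ 23 × 20 × 23 ≡ 24 mod 29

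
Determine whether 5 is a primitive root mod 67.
5^{22} ≡ 1 (mod 67) and 22 < 66, so ord_67(5) = 22 ≠ 66 and 5 is not a primitive root.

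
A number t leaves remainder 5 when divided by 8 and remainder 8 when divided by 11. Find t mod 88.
M = 8 × 11 = 88. M₁ = 11, y₁ ≡ 3 mod 8. M₂ = 8, y₂ ≡ 7 mod 11. t = 5×11×3 + 8×8×7 ≡ 85 mod 88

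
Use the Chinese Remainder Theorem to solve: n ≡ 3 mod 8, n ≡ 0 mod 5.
M = 8 × 5 = 40. M₁ = 5, y₁ ≡ 5 mod 8. M₂ = 8, y₂ ≡ 2 mod 5. n = 3×5×5 + 0×8×2 ≡ 35 mod 40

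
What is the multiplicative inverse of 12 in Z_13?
Since 13 is prime, by Fermat 12^(-1) ≡ 12^{11} ≡ 12 mod 13. Verify: 12 × 12 = 144 ≡ 1 mod 13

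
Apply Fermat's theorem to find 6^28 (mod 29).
By Fermat's Little Theorem, 6^{28} ≡ 1 (mod 29) since 29 is prime and gcd(6, 29) = 1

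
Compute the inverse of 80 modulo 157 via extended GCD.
Extended GCD: 80(53) + 157(-27) = 1. So 80^(-1) ≡ 53 mod 157. Verify: 80 × 53 = 4240 ≡ 1 mod 157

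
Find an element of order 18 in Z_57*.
2 has order 18 mod 57 since 2^{18} ≡ 1 mod 57 and no smaller power works.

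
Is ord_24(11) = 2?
Powers of 11 mod 24: 11^1≡11, 11^2≡1. First k with 11^k≡1 is k=2. Yes, ord_24(11) = 2.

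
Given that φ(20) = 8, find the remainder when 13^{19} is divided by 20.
By Euler: 13^{8} ≡ 1 (mod 20) since gcd(13, 20) = 1. 19 = 2×8 + 3. So 13^{19} ≡ 13^{3} ≡ 17 (mod 20)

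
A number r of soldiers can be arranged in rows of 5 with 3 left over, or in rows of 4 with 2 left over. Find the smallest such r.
M = 5 × 4 = 20. M₁ = 4, y₁ ≡ 4 mod 5. M₂ = 5, y₂ ≡ 1 mod 4. r = 3×4×4 + 2×5×1 ≡ 18 mod 20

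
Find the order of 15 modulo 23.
Powers of 15 mod 23: 15^1≡15, 15^2≡18, 15^3≡17, 15^4≡2, 15^5≡7, 15^6≡13, 15^7≡11, 15^8≡4, 15^9≡14, 15^10≡3, 15^11≡22, 15^12≡8, 15^13≡5, 15^14≡6, 15^15≡21, 15^16≡16, 15^17≡10, 15^18≡12, 15^19≡19, 15^20≡9, 15^21≡20, 15^22≡1. ord_23(15) = 22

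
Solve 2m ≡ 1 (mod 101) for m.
Since 101 is prime, by Fermat 2^(-1) ≡ 2^{99} ≡ 51 (mod 101). Verify: 2 × 51 = 102 ≡ 1 (mod 101)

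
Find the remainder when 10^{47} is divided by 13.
By Fermat: 10^{12} ≡ 1 (mod 13). 47 = 3×12 + 11. So 10^{47} ≡ 10^{11} ≡ 4 (mod 13)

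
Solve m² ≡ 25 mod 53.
The square roots of 25 mod 53 are 5 and 48. Verify: 5² = 25 ≡ 25 mod 53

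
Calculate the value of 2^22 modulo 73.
By repeated squaring mod 73: 2^{1}≡2, 2^{2}≡4, 2^{4}≡16, 2^{8}≡37, 2^{16}≡55. Then 2^{22} = 2^{16+4+2} ≡ 55 × 16 × 4 ≡ 16 mod 73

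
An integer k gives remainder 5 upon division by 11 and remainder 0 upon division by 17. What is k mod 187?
M = 11 × 17 = 187. M₁ = 17, y₁ ≡ 2 mod 11. M₂ = 11, y₂ ≡ 14 mod 17. k = 5×17×2 + 0×11×14 ≡ 170 mod 187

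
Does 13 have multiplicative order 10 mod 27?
Powers of 13 mod 27: 13^1≡13, 13^2≡7, 13^3≡10, 13^4≡22, 13^5≡16, 13^6≡19, 13^7≡4, 13^8≡25, 13^9≡1. Already 13^9≡1, so the order is 9 < 10. No, the actual order is 9.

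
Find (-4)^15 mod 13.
Using Fermat: (-4)^{12} ≡ 1 mod 13. 15 ≡ 3 mod 12. So (-4)^{15} ≡ (-4)^{3} ≡ 1 mod 13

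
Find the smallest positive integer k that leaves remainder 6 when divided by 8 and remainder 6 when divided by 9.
M = 8 × 9 = 72. M₁ = 9, y₁ ≡ 1 mod 8. M₂ = 8, y₂ ≡ 8 mod 9. k = 6×9×1 + 6×8×8 ≡ 6 mod 72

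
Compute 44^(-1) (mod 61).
Since 61 is prime, by Fermat 44^(-1) ≡ 44^{59} ≡ 43 (mod 61). Verify: 44 × 43 = 1892 ≡ 1 (mod 61)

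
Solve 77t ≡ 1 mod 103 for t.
Since 103 is prime, by Fermat 77^(-1) ≡ 77^{101} ≡ 99 mod 103. Verify: 77 × 99 = 7623 ≡ 1 mod 103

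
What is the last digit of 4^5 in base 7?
By repeated squaring mod 7: 4^{1}≡4, 4^{2}≡2, 4^{4}≡4. Then 4^{5} = 4^{4+1} ≡ 4 × 4 ≡ 2 mod 7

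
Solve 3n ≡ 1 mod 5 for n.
Since 5 is prime, by Fermat 3^(-1) ≡ 3^{3} ≡ 2 mod 5. Verify: 3 × 2 = 6 ≡ 1 mod 5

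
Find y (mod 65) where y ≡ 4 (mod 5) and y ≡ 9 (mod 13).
M = 5 × 13 = 65. M₁ = 13, y₁ ≡ 2 (mod 5). M₂ = 5, y₂ ≡ 8 (mod 13). y = 4×13×2 + 9×5×8 ≡ 9 (mod 65)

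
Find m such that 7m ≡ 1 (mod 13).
Since 13 is prime, by Fermat 7^(-1) ≡ 7^{11} ≡ 2 (mod 13). Verify: 7 × 2 = 14 ≡ 1 (mod 13)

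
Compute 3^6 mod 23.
By repeated squaring (mod 23): 3^{1}≡3, 3^{2}≡9, 3^{4}≡12. Then 3^{6} = 3^{4+2} ≡ 12 × 9 ≡ 16 (mod 23)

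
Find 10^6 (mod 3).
Using Fermat: 10^{2} ≡ 1 (mod 3). 6 ≡ 0 (mod 2). So 10^{6} ≡ 10^{0} ≡ 1 (mod 3)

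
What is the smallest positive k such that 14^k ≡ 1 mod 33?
Powers of 14 mod 33: 14^1≡14, 14^2≡31, 14^3≡5, 14^4≡4, 14^5≡23, 14^6≡25, 14^7≡20, 14^8≡16, 14^9≡26, 14^10≡1. So the order of 14 is 10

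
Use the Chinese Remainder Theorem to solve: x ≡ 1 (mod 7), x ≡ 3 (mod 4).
M = 7 × 4 = 28. M₁ = 4, y₁ ≡ 2 (mod 7). M₂ = 7, y₂ ≡ 3 (mod 4). x = 1×4×2 + 3×7×3 ≡ 15 (mod 28)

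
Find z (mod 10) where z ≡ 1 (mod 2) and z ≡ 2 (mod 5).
M = 2 × 5 = 10. M₁ = 5, y₁ ≡ 1 (mod 2). M₂ = 2, y₂ ≡ 3 (mod 5). z = 1×5×1 + 2×2×3 ≡ 7 (mod 10)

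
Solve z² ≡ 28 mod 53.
The square roots of 28 mod 53 are 44 and 9. Verify: 44² = 1936 ≡ 28 mod 53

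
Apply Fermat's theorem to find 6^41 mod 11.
By Fermat: 6^{10} ≡ 1 mod 11. 41 = 4×10 + 1. So 6^{41} ≡ 6^{1} ≡ 6 mod 11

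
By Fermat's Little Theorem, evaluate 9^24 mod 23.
By Fermat: 9^{22} ≡ 1 (mod 23). So 9^{24} = 9^{22} · 9^{2} ≡ 9^{2} ≡ 12 (mod 23)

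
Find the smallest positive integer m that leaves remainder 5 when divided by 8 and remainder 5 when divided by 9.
M = 8 × 9 = 72. M₁ = 9, y₁ ≡ 1 mod 8. M₂ = 8, y₂ ≡ 8 mod 9. m = 5×9×1 + 5×8×8 ≡ 5 mod 72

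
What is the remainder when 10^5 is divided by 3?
Using Fermat: 10^{2} ≡ 1 (mod 3). 5 ≡ 1 (mod 2). So 10^{5} ≡ 10^{1} ≡ 1 (mod 3)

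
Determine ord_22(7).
Powers of 7 mod 22: 7^1≡7, 7^2≡5, 7^3≡13, 7^4≡3, 7^5≡21, 7^6≡15, 7^7≡17, 7^8≡9, 7^9≡19, 7^10≡1. So the order of 7 is 10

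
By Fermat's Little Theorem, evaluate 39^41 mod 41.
By Fermat: 39^{40} ≡ 1 mod 41. So 39^{41} = 39^{40} · 39^{1} ≡ 39^{1} ≡ 39 mod 41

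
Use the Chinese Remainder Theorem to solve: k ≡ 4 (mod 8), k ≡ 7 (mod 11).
M = 8 × 11 = 88. M₁ = 11, y₁ ≡ 3 (mod 8). M₂ = 8, y₂ ≡ 7 (mod 11). k = 4×11×3 + 7×8×7 ≡ 84 (mod 88)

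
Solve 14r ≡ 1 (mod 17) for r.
Since 17 is prime, by Fermat 14^(-1) ≡ 14^{15} ≡ 11 (mod 17). Verify: 14 × 11 = 154 ≡ 1 (mod 17)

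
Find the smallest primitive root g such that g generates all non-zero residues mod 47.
g = 5. Powers: [5, 25, 31, 14, 23, 21, ...] generates all 46 non-zero residues.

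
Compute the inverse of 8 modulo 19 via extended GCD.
Extended GCD: 8(-7) + 19(3) = 1. So 8^(-1) ≡ -7 ≡ 12 mod 19. Verify: 8 × 12 = 96 ≡ 1 mod 19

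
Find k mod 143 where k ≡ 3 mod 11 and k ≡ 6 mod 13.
M = 11 × 13 = 143. M₁ = 13, y₁ ≡ 6 mod 11. M₂ = 11, y₂ ≡ 6 mod 13. k = 3×13×6 + 6×11×6 ≡ 58 mod 143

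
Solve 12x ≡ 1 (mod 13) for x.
Since 13 is prime, by Fermat 12^(-1) ≡ 12^{11} ≡ 12 (mod 13). Verify: 12 × 12 = 144 ≡ 1 (mod 13)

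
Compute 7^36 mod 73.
By repeated squaring mod 73: 7^{1}≡7, 7^{2}≡49, 7^{4}≡65, 7^{8}≡64, 7^{16}≡8, 7^{32}≡64. Then 7^{36} = 7^{32+4} ≡ 64 × 65 ≡ 72 mod 73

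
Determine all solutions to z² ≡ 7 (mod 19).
The square roots of 7 mod 19 are 11 and 8. Verify: 11² = 121 ≡ 7 (mod 19)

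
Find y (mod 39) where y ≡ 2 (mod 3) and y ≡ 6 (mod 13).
M = 3 × 13 = 39. M₁ = 13, y₁ ≡ 1 (mod 3). M₂ = 3, y₂ ≡ 9 (mod 13). y = 2×13×1 + 6×3×9 ≡ 32 (mod 39)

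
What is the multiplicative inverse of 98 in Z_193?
Since 193 is prime, by Fermat 98^(-1) ≡ 98^{191} ≡ 65 (mod 193). Verify: 98 × 65 = 6370 ≡ 1 (mod 193)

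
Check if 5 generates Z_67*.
5^{22} ≡ 1 mod 67 and 22 < 66, so ord_67(5) = 22 ≠ 66 and 5 is not a primitive root.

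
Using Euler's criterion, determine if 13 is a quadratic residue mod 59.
By Euler's criterion: 13^{29} ≡ 58 (mod 59). Since this equals -1 (≡ 58), 13 is not a QR.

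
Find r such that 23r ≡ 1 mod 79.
Since 79 is prime, by Fermat 23^(-1) ≡ 23^{77} ≡ 55 mod 79. Verify: 23 × 55 = 1265 ≡ 1 mod 79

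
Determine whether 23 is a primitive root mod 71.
23^{14} ≡ 1 mod 71 and 14 < 70, so ord_71(23) = 14 ≠ 70 and 23 is not a primitive root.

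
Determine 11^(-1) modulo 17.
Since 17 is prime, by Fermat 11^(-1) ≡ 11^{15} ≡ 14 (mod 17). Verify: 11 × 14 = 154 ≡ 1 (mod 17)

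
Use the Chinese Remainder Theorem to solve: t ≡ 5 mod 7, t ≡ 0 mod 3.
M = 7 × 3 = 21. M₁ = 3, y₁ ≡ 5 mod 7. M₂ = 7, y₂ ≡ 1 mod 3. t = 5×3×5 + 0×7×1 ≡ 12 mod 21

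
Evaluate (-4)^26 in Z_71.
By repeated squaring mod 71: (-4)^{1}≡67, (-4)^{2}≡16, (-4)^{4}≡43, (-4)^{8}≡3, (-4)^{16}≡9. Then (-4)^{26} = (-4)^{16+8+2} ≡ 9 × 3 × 16 ≡ 6 mod 71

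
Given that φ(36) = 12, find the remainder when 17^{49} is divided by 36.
By Euler: 17^{12} ≡ 1 mod 36 since gcd(17, 36) = 1. 49 = 4×12 + 1. So 17^{49} ≡ 17^{1} ≡ 17 mod 36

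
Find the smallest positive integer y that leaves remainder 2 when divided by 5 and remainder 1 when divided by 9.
M = 5 × 9 = 45. M₁ = 9, y₁ ≡ 4 (mod 5). M₂ = 5, y₂ ≡ 2 (mod 9). y = 2×9×4 + 1×5×2 ≡ 37 (mod 45)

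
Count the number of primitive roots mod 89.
There are φ(89-1) = φ(88) = 40 primitive roots modulo 89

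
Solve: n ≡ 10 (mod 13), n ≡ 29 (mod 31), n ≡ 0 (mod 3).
M = 13 × 31 × 3 = 1209. M₁ = 93, y₁ ≡ 7 (mod 13). M₂ = 39, y₂ ≡ 4 (mod 31). M₃ = 403, y₃ ≡ 1 (mod 3). n = 10×93×7 + 29×39×4 + 0×403×1 ≡ 153 (mod 1209)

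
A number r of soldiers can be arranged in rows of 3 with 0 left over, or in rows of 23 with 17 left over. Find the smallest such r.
M = 3 × 23 = 69. M₁ = 23, y₁ ≡ 2 mod 3. M₂ = 3, y₂ ≡ 8 mod 23. r = 0×23×2 + 17×3×8 ≡ 63 mod 69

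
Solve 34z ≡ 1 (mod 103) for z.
Since 103 is prime, by Fermat 34^(-1) ≡ 34^{101} ≡ 100 (mod 103). Verify: 34 × 100 = 3400 ≡ 1 (mod 103)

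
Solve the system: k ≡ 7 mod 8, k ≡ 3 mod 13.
M = 8 × 13 = 104. M₁ = 13, y₁ ≡ 5 mod 8. M₂ = 8, y₂ ≡ 5 mod 13. k = 7×13×5 + 3×8×5 ≡ 55 mod 104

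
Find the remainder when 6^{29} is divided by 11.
By Fermat: 6^{10} ≡ 1 (mod 11). 29 = 2×10 + 9. So 6^{29} ≡ 6^{9} ≡ 2 (mod 11)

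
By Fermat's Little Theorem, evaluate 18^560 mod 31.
By Fermat: 18^{30} ≡ 1 mod 31. 560 ≡ 20 mod 30. So 18^{560} ≡ 18^{20} ≡ 25 mod 31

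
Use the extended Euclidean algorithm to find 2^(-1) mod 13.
Extended GCD: 2(-6) + 13(1) = 1. So 2^(-1) ≡ -6 ≡ 7 (mod 13). Verify: 2 × 7 = 14 ≡ 1 (mod 13)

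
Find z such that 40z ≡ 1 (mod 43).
Since 43 is prime, by Fermat 40^(-1) ≡ 40^{41} ≡ 14 (mod 43). Verify: 40 × 14 = 560 ≡ 1 (mod 43)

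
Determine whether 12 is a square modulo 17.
By Euler's criterion: 12^{8} ≡ 16 mod 17. Since this equals -1 (≡ 16), 12 is not a QR.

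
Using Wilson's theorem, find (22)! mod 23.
By Wilson's theorem, (22)! ≡ -1 ≡ 22 (mod 23)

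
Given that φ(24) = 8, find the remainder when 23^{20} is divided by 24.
By Euler: 23^{8} ≡ 1 (mod 24) since gcd(23, 24) = 1. 20 = 2×8 + 4. So 23^{20} ≡ 23^{4} ≡ 1 (mod 24)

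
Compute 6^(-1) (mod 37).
Since 37 is prime, by Fermat 6^(-1) ≡ 6^{35} ≡ 31 (mod 37). Verify: 6 × 31 = 186 ≡ 1 (mod 37)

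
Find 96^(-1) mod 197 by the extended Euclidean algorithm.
Extended GCD: 96(39) + 197(-19) = 1. So 96^(-1) ≡ 39 mod 197. Verify: 96 × 39 = 3744 ≡ 1 mod 197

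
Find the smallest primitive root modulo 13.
g = 2. For each prime q|12: 2^{6}≡12, 2^{4}≡3, none ≡ 1, so ord_13(2) = 12 and 2 is a primitive root.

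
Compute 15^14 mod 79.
By repeated squaring (mod 79): 15^{1}≡15, 15^{2}≡67, 15^{4}≡65, 15^{8}≡38. Then 15^{14} = 15^{8+4+2} ≡ 38 × 65 × 67 ≡ 64 (mod 79)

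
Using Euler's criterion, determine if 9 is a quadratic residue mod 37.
By Euler's criterion: 9^{18} ≡ 1 mod 37. Since this equals 1, 9 is a QR.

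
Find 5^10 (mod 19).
By repeated squaring (mod 19): 5^{1}≡5, 5^{2}≡6, 5^{4}≡17, 5^{8}≡4. Then 5^{10} = 5^{8+2} ≡ 4 × 6 ≡ 5 (mod 19)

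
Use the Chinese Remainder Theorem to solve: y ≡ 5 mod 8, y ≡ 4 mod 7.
M = 8 × 7 = 56. M₁ = 7, y₁ ≡ 7 mod 8. M₂ = 8, y₂ ≡ 1 mod 7. y = 5×7×7 + 4×8×1 ≡ 53 mod 56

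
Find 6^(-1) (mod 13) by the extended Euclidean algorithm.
Extended GCD: 6(-2) + 13(1) = 1. So 6^(-1) ≡ -2 ≡ 11 (mod 13). Verify: 6 × 11 = 66 ≡ 1 (mod 13)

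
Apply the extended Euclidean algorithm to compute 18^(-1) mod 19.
Extended GCD: 18(-1) + 19(1) = 1. So 18^(-1) ≡ -1 ≡ 18 mod 19. Verify: 18 × 18 = 324 ≡ 1 mod 19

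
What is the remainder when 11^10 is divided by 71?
By repeated squaring (mod 71): 11^{1}≡11, 11^{2}≡50, 11^{4}≡15, 11^{8}≡12. Then 11^{10} = 11^{8+2} ≡ 12 × 50 ≡ 32 (mod 71)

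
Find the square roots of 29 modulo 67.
The square roots of 29 mod 67 are 37 and 30. Verify: 37² = 1369 ≡ 29 mod 67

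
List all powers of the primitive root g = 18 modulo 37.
18^1, 18^2, ..., 18^{36} mod 37: [18, 28, 23, 7, 15, 11, 13, 12, 31, 3, 17, 10, 32, 21, 8, 33, 2, 36, 19, 9, 14, 30, 22, 26, 24, 25, 6, 34, 20, 27, 5, 16, 29, 4, 35, 1]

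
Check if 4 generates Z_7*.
4^{3} ≡ 1 mod 7 and 3 < 6, so ord_7(4) = 3 ≠ 6 and 4 is not a primitive root.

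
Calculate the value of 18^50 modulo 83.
By repeated squaring (mod 83): 18^{1}≡18, 18^{2}≡75, 18^{4}≡64, 18^{8}≡29, 18^{16}≡11, 18^{32}≡38. Then 18^{50} = 18^{32+16+2} ≡ 38 × 11 × 75 ≡ 59 (mod 83)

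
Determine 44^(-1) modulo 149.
Since 149 is prime, by Fermat 44^(-1) ≡ 44^{147} ≡ 105 mod 149. Verify: 44 × 105 = 4620 ≡ 1 mod 149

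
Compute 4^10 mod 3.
Using Fermat: 4^{2} ≡ 1 mod 3. 10 ≡ 0 mod 2. So 4^{10} ≡ 4^{0} ≡ 1 mod 3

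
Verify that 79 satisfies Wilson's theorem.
(78)! mod 79 = 78. Since this equals -1 mod 79, Wilson confirms 79 is prime.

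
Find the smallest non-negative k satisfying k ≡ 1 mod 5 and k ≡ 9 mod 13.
M = 5 × 13 = 65. M₁ = 13, y₁ ≡ 2 mod 5. M₂ = 5, y₂ ≡ 8 mod 13. k = 1×13×2 + 9×5×8 ≡ 61 mod 65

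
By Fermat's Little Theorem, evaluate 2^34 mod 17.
By Fermat: 2^{16} ≡ 1 (mod 17). 34 = 2×16 + 2. So 2^{34} ≡ 2^{2} ≡ 4 (mod 17)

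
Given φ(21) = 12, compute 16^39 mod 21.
By Euler: 16^{12} ≡ 1 (mod 21) since gcd(16, 21) = 1. 39 = 3×12 + 3. So 16^{39} ≡ 16^{3} ≡ 1 (mod 21)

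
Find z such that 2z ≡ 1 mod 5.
Since 5 is prime, by Fermat 2^(-1) ≡ 2^{3} ≡ 3 mod 5. Verify: 2 × 3 = 6 ≡ 1 mod 5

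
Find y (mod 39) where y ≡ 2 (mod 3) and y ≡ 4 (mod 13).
M = 3 × 13 = 39. M₁ = 13, y₁ ≡ 1 (mod 3). M₂ = 3, y₂ ≡ 9 (mod 13). y = 2×13×1 + 4×3×9 ≡ 17 (mod 39)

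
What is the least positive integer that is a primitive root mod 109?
g = 6. Powers: [6, 36, 107, 97, 37, 4, 24, 35, 101, ...] generates all 108 non-zero residues.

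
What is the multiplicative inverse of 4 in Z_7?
Since 7 is prime, by Fermat 4^(-1) ≡ 4^{5} ≡ 2 mod 7. Verify: 4 × 2 = 8 ≡ 1 mod 7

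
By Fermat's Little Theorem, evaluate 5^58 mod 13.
By Fermat: 5^{12} ≡ 1 (mod 13). 58 = 4×12 + 10. So 5^{58} ≡ 5^{10} ≡ 12 (mod 13)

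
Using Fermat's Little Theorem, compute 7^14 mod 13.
By Fermat: 7^{12} ≡ 1 (mod 13). So 7^{14} = 7^{12} · 7^{2} ≡ 7^{2} ≡ 10 (mod 13)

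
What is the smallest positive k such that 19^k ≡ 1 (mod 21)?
Powers of 19 mod 21: 19^1≡19, 19^2≡4, 19^3≡13, 19^4≡16, 19^5≡10, 19^6≡1. ord_21(19) = 6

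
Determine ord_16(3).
Powers of 3 mod 16: 3^1≡3, 3^2≡9, 3^3≡11, 3^4≡1. Order = 4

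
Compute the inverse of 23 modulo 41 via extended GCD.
Extended GCD: 23(-16) + 41(9) = 1. So 23^(-1) ≡ -16 ≡ 25 (mod 41). Verify: 23 × 25 = 575 ≡ 1 (mod 41)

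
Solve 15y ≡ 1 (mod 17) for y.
Since 17 is prime, by Fermat 15^(-1) ≡ 15^{15} ≡ 8 (mod 17). Verify: 15 × 8 = 120 ≡ 1 (mod 17)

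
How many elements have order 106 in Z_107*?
Number of primitive roots mod 107 = φ(p-1) = φ(106) = 52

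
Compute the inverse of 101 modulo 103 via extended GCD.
Extended GCD: 101(51) + 103(-50) = 1. So 101^(-1) ≡ 51 mod 103. Verify: 101 × 51 = 5151 ≡ 1 mod 103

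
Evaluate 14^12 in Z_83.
By repeated squaring (mod 83): 14^{1}≡14, 14^{2}≡30, 14^{4}≡70, 14^{8}≡3. Then 14^{12} = 14^{8+4} ≡ 3 × 70 ≡ 44 (mod 83)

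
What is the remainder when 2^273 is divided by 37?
Using Fermat: 2^{36} ≡ 1 mod 37. 273 ≡ 21 mod 36. So 2^{273} ≡ 2^{21} ≡ 29 mod 37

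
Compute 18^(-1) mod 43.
Since 43 is prime, by Fermat 18^(-1) ≡ 18^{41} ≡ 12 mod 43. Verify: 18 × 12 = 216 ≡ 1 mod 43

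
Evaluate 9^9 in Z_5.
Using Fermat: 9^{4} ≡ 1 mod 5. 9 ≡ 1 mod 4. So 9^{9} ≡ 9^{1} ≡ 4 mod 5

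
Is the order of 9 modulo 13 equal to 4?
Powers of 9 mod 13: 9^1≡9, 9^2≡3, 9^3≡1. Already 9^3≡1, so the order is 3 < 4. No, the actual order is 3.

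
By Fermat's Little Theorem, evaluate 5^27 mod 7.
By Fermat: 5^{6} ≡ 1 mod 7. 27 = 4×6 + 3. So 5^{27} ≡ 5^{3} ≡ 6 mod 7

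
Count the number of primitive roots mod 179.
Number of primitive roots mod 179 = φ(p-1) = φ(178) = 88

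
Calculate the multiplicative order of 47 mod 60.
Powers of 47 mod 60: 47^1≡47, 47^2≡49, 47^3≡23, 47^4≡1. So the order of 47 is 4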